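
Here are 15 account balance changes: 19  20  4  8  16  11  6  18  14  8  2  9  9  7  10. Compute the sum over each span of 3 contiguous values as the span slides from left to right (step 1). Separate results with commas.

43, 32, 28, 35, 33, 35, 38, 40, 24, 19, 20, 25, 26

Sliding a size-3 window across the 15 values:
19 20 4 → sum 43
20 4 8 → sum 32
4 8 16 → sum 28
8 16 11 → sum 35
16 11 6 → sum 33
11 6 18 → sum 35
6 18 14 → sum 38
18 14 8 → sum 40
14 8 2 → sum 24
8 2 9 → sum 19
2 9 9 → sum 20
9 9 7 → sum 25
9 7 10 → sum 26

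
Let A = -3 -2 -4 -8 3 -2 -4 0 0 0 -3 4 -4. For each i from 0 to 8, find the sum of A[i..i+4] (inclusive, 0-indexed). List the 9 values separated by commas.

-3 -2 -4 -8 3 → sum -14
-2 -4 -8 3 -2 → sum -13
-4 -8 3 -2 -4 → sum -15
-8 3 -2 -4 0 → sum -11
3 -2 -4 0 0 → sum -3
-2 -4 0 0 0 → sum -6
-4 0 0 0 -3 → sum -7
0 0 0 -3 4 → sum 1
0 0 -3 4 -4 → sum -3

-14, -13, -15, -11, -3, -6, -7, 1, -3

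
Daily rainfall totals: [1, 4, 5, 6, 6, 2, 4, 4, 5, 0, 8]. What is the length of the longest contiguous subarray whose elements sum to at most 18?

add 1: [1] sum 1, len 1
add 4: [1, 4] sum 5, len 2
add 5: [1, 4, 5] sum 10, len 3
add 6: [1, 4, 5, 6] sum 16, len 4
add 6: [5, 6, 6] sum 17, len 3
add 2: [6, 6, 2] sum 14, len 3
add 4: [6, 6, 2, 4] sum 18, len 4
add 4: [6, 2, 4, 4] sum 16, len 4
add 5: [2, 4, 4, 5] sum 15, len 4
add 0: [2, 4, 4, 5, 0] sum 15, len 5
add 8: [4, 5, 0, 8] sum 17, len 4
Longest length seen: 5.

5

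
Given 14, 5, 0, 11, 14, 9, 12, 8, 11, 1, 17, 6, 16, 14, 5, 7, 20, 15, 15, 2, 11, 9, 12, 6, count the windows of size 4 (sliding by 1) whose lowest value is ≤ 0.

(14, 5, 0, 11) → min 0  ≤ 0 ✓
(5, 0, 11, 14) → min 0  ≤ 0 ✓
(0, 11, 14, 9) → min 0  ≤ 0 ✓
(11, 14, 9, 12) → min 9
(14, 9, 12, 8) → min 8
(9, 12, 8, 11) → min 8
(12, 8, 11, 1) → min 1
(8, 11, 1, 17) → min 1
(11, 1, 17, 6) → min 1
(1, 17, 6, 16) → min 1
(17, 6, 16, 14) → min 6
(6, 16, 14, 5) → min 5
(16, 14, 5, 7) → min 5
(14, 5, 7, 20) → min 5
(5, 7, 20, 15) → min 5
(7, 20, 15, 15) → min 7
(20, 15, 15, 2) → min 2
(15, 15, 2, 11) → min 2
(15, 2, 11, 9) → min 2
(2, 11, 9, 12) → min 2
(11, 9, 12, 6) → min 6
3 windows satisfy the condition.

3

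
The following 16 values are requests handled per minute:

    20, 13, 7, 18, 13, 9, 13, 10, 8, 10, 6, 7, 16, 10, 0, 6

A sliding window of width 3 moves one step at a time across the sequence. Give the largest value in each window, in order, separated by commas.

(20, 13, 7) → max 20
(13, 7, 18) → max 18
(7, 18, 13) → max 18
(18, 13, 9) → max 18
(13, 9, 13) → max 13
(9, 13, 10) → max 13
(13, 10, 8) → max 13
(10, 8, 10) → max 10
(8, 10, 6) → max 10
(10, 6, 7) → max 10
(6, 7, 16) → max 16
(7, 16, 10) → max 16
(16, 10, 0) → max 16
(10, 0, 6) → max 10

20, 18, 18, 18, 13, 13, 13, 10, 10, 10, 16, 16, 16, 10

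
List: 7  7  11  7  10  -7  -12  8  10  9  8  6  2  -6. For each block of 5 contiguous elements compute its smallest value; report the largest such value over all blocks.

7 7 11 7 10 → min 7
7 11 7 10 -7 → min -7
11 7 10 -7 -12 → min -12
7 10 -7 -12 8 → min -12
10 -7 -12 8 10 → min -12
-7 -12 8 10 9 → min -12
-12 8 10 9 8 → min -12
8 10 9 8 6 → min 6
10 9 8 6 2 → min 2
9 8 6 2 -6 → min -6
Largest of these is 7.

7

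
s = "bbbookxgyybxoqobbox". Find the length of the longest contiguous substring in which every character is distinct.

add b: [b] len 1
add b (repeat b, move left end past it): [b] len 1
add b (repeat b, move left end past it): [b] len 1
add o: [b, o] len 2
add o (repeat o, move left end past it): [o] len 1
add k: [o, k] len 2
add x: [o, k, x] len 3
add g: [o, k, x, g] len 4
add y: [o, k, x, g, y] len 5
add y (repeat y, move left end past it): [y] len 1
add b: [y, b] len 2
add x: [y, b, x] len 3
add o: [y, b, x, o] len 4
add q: [y, b, x, o, q] len 5
add o (repeat o, move left end past it): [q, o] len 2
add b: [q, o, b] len 3
add b (repeat b, move left end past it): [b] len 1
add o: [b, o] len 2
add x: [b, o, x] len 3
Longest all-distinct length: 5.

5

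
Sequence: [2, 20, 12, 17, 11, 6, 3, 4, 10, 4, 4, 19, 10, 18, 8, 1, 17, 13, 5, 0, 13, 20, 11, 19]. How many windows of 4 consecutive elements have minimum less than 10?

2 20 12 17 → min 2  < 10 ✓
20 12 17 11 → min 11
12 17 11 6 → min 6  < 10 ✓
17 11 6 3 → min 3  < 10 ✓
11 6 3 4 → min 3  < 10 ✓
6 3 4 10 → min 3  < 10 ✓
3 4 10 4 → min 3  < 10 ✓
4 10 4 4 → min 4  < 10 ✓
10 4 4 19 → min 4  < 10 ✓
4 4 19 10 → min 4  < 10 ✓
4 19 10 18 → min 4  < 10 ✓
19 10 18 8 → min 8  < 10 ✓
10 18 8 1 → min 1  < 10 ✓
18 8 1 17 → min 1  < 10 ✓
8 1 17 13 → min 1  < 10 ✓
1 17 13 5 → min 1  < 10 ✓
17 13 5 0 → min 0  < 10 ✓
13 5 0 13 → min 0  < 10 ✓
5 0 13 20 → min 0  < 10 ✓
0 13 20 11 → min 0  < 10 ✓
13 20 11 19 → min 11
19 windows satisfy the condition.

19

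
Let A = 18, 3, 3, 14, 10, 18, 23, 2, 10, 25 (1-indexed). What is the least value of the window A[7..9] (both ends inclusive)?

Elements at indices 7..9: 23, 2, 10
min(23, 2, 10) = 2

2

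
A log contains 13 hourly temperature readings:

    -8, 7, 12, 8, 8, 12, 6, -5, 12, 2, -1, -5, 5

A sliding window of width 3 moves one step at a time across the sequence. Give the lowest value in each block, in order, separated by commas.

Sliding a size-3 window across the 13 values:
[-8, 7, 12] → min -8
[7, 12, 8] → min 7
[12, 8, 8] → min 8
[8, 8, 12] → min 8
[8, 12, 6] → min 6
[12, 6, -5] → min -5
[6, -5, 12] → min -5
[-5, 12, 2] → min -5
[12, 2, -1] → min -1
[2, -1, -5] → min -5
[-1, -5, 5] → min -5

-8, 7, 8, 8, 6, -5, -5, -5, -1, -5, -5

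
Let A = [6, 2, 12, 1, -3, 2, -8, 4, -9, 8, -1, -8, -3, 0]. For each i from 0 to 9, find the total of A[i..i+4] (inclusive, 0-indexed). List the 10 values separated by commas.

[6, 2, 12, 1, -3] → sum 18
[2, 12, 1, -3, 2] → sum 14
[12, 1, -3, 2, -8] → sum 4
[1, -3, 2, -8, 4] → sum -4
[-3, 2, -8, 4, -9] → sum -14
[2, -8, 4, -9, 8] → sum -3
[-8, 4, -9, 8, -1] → sum -6
[4, -9, 8, -1, -8] → sum -6
[-9, 8, -1, -8, -3] → sum -13
[8, -1, -8, -3, 0] → sum -4

18, 14, 4, -4, -14, -3, -6, -6, -13, -4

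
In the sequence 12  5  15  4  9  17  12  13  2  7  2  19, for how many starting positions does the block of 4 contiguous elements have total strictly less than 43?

6

[12, 5, 15, 4] → sum 36  < 43 ✓
[5, 15, 4, 9] → sum 33  < 43 ✓
[15, 4, 9, 17] → sum 45
[4, 9, 17, 12] → sum 42  < 43 ✓
[9, 17, 12, 13] → sum 51
[17, 12, 13, 2] → sum 44
[12, 13, 2, 7] → sum 34  < 43 ✓
[13, 2, 7, 2] → sum 24  < 43 ✓
[2, 7, 2, 19] → sum 30  < 43 ✓
6 windows satisfy the condition.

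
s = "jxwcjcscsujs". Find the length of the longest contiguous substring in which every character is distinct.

[j] len 1
[j, x] len 2
[j, x, w] len 3
[j, x, w, c] len 4
[x, w, c, j] len 4
[j, c] len 2
[j, c, s] len 3
[s, c] len 2
[c, s] len 2
[c, s, u] len 3
[c, s, u, j] len 4
[u, j, s] len 3
Longest all-distinct length: 4.

4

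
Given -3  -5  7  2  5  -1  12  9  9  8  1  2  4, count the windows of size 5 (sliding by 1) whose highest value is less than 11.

4

[-3, -5, 7, 2, 5] → max 7  < 11 ✓
[-5, 7, 2, 5, -1] → max 7  < 11 ✓
[7, 2, 5, -1, 12] → max 12
[2, 5, -1, 12, 9] → max 12
[5, -1, 12, 9, 9] → max 12
[-1, 12, 9, 9, 8] → max 12
[12, 9, 9, 8, 1] → max 12
[9, 9, 8, 1, 2] → max 9  < 11 ✓
[9, 8, 1, 2, 4] → max 9  < 11 ✓
4 windows satisfy the condition.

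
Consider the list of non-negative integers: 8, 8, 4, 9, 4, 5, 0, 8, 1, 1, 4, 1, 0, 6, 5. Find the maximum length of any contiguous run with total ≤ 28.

→ 8: sum 8, len 1
→ 8: sum 16, len 2
→ 4: sum 20, len 3
→ 9 (dropped 8): sum 21, len 3
→ 4: sum 25, len 4
→ 5 (dropped 8): sum 22, len 4
→ 0: sum 22, len 5
→ 8 (dropped 4): sum 26, len 5
→ 1: sum 27, len 6
→ 1: sum 28, len 7
→ 4 (dropped 9): sum 23, len 7
→ 1: sum 24, len 8
→ 0: sum 24, len 9
→ 6 (dropped 4): sum 26, len 9
→ 5 (dropped 5): sum 26, len 9
Longest length seen: 9.

9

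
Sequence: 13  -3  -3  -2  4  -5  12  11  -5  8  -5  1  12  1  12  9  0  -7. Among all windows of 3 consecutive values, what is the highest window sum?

13 -3 -3 → sum 7
-3 -3 -2 → sum -8
-3 -2 4 → sum -1
-2 4 -5 → sum -3
4 -5 12 → sum 11
-5 12 11 → sum 18
12 11 -5 → sum 18
11 -5 8 → sum 14
-5 8 -5 → sum -2
8 -5 1 → sum 4
-5 1 12 → sum 8
1 12 1 → sum 14
12 1 12 → sum 25
1 12 9 → sum 22
12 9 0 → sum 21
9 0 -7 → sum 2
Highest of these is 25.

25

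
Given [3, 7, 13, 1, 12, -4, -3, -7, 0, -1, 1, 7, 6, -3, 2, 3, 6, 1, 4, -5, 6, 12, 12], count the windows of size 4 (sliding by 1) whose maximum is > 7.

3 7 13 1 → max 13  > 7 ✓
7 13 1 12 → max 13  > 7 ✓
13 1 12 -4 → max 13  > 7 ✓
1 12 -4 -3 → max 12  > 7 ✓
12 -4 -3 -7 → max 12  > 7 ✓
-4 -3 -7 0 → max 0
-3 -7 0 -1 → max 0
-7 0 -1 1 → max 1
0 -1 1 7 → max 7
-1 1 7 6 → max 7
1 7 6 -3 → max 7
7 6 -3 2 → max 7
6 -3 2 3 → max 6
-3 2 3 6 → max 6
2 3 6 1 → max 6
3 6 1 4 → max 6
6 1 4 -5 → max 6
1 4 -5 6 → max 6
4 -5 6 12 → max 12  > 7 ✓
-5 6 12 12 → max 12  > 7 ✓
7 windows satisfy the condition.

7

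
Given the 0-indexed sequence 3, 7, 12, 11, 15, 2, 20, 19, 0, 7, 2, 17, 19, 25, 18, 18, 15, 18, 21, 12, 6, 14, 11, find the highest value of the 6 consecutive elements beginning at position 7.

Elements at indices 7..12: 19, 0, 7, 2, 17, 19
max(19, 0, 7, 2, 17, 19) = 19

19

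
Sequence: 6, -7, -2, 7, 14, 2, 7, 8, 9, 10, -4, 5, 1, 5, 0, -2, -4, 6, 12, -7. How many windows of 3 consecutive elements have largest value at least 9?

9

(6, -7, -2) → max 6
(-7, -2, 7) → max 7
(-2, 7, 14) → max 14  ≥ 9 ✓
(7, 14, 2) → max 14  ≥ 9 ✓
(14, 2, 7) → max 14  ≥ 9 ✓
(2, 7, 8) → max 8
(7, 8, 9) → max 9  ≥ 9 ✓
(8, 9, 10) → max 10  ≥ 9 ✓
(9, 10, -4) → max 10  ≥ 9 ✓
(10, -4, 5) → max 10  ≥ 9 ✓
(-4, 5, 1) → max 5
(5, 1, 5) → max 5
(1, 5, 0) → max 5
(5, 0, -2) → max 5
(0, -2, -4) → max 0
(-2, -4, 6) → max 6
(-4, 6, 12) → max 12  ≥ 9 ✓
(6, 12, -7) → max 12  ≥ 9 ✓
9 windows satisfy the condition.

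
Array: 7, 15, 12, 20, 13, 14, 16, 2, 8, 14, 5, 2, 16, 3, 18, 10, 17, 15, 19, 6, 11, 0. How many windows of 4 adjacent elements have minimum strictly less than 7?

7 15 12 20 → min 7
15 12 20 13 → min 12
12 20 13 14 → min 12
20 13 14 16 → min 13
13 14 16 2 → min 2  < 7 ✓
14 16 2 8 → min 2  < 7 ✓
16 2 8 14 → min 2  < 7 ✓
2 8 14 5 → min 2  < 7 ✓
8 14 5 2 → min 2  < 7 ✓
14 5 2 16 → min 2  < 7 ✓
5 2 16 3 → min 2  < 7 ✓
2 16 3 18 → min 2  < 7 ✓
16 3 18 10 → min 3  < 7 ✓
3 18 10 17 → min 3  < 7 ✓
18 10 17 15 → min 10
10 17 15 19 → min 10
17 15 19 6 → min 6  < 7 ✓
15 19 6 11 → min 6  < 7 ✓
19 6 11 0 → min 0  < 7 ✓
13 windows satisfy the condition.

13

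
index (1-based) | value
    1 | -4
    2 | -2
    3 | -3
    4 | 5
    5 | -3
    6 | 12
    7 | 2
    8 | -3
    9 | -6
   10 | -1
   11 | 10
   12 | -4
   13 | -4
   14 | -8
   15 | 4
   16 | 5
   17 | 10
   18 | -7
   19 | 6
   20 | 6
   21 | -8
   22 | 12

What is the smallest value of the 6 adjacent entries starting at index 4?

Elements at indices 4..9: 5, -3, 12, 2, -3, -6
min(5, -3, 12, 2, -3, -6) = -6

-6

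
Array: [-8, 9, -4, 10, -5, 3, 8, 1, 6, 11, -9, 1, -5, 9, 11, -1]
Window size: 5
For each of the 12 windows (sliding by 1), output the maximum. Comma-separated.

10, 10, 10, 10, 8, 11, 11, 11, 11, 11, 11, 11

[-8, 9, -4, 10, -5] → max 10
[9, -4, 10, -5, 3] → max 10
[-4, 10, -5, 3, 8] → max 10
[10, -5, 3, 8, 1] → max 10
[-5, 3, 8, 1, 6] → max 8
[3, 8, 1, 6, 11] → max 11
[8, 1, 6, 11, -9] → max 11
[1, 6, 11, -9, 1] → max 11
[6, 11, -9, 1, -5] → max 11
[11, -9, 1, -5, 9] → max 11
[-9, 1, -5, 9, 11] → max 11
[1, -5, 9, 11, -1] → max 11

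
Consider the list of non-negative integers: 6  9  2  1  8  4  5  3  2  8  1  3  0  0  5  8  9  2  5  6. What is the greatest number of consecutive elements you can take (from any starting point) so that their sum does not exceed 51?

[6] sum 6 len 1
[6, 9] sum 15 len 2
[6, 9, 2] sum 17 len 3
[6, 9, 2, 1] sum 18 len 4
[6, 9, 2, 1, 8] sum 26 len 5
[6, 9, 2, 1, 8, 4] sum 30 len 6
[6, 9, 2, 1, 8, 4, 5] sum 35 len 7
[6, 9, 2, 1, 8, 4, 5, 3] sum 38 len 8
[6, 9, 2, 1, 8, 4, 5, 3, 2] sum 40 len 9
[6, 9, 2, 1, 8, 4, 5, 3, 2, 8] sum 48 len 10
[6, 9, 2, 1, 8, 4, 5, 3, 2, 8, 1] sum 49 len 11
[9, 2, 1, 8, 4, 5, 3, 2, 8, 1, 3] sum 46 len 11
[9, 2, 1, 8, 4, 5, 3, 2, 8, 1, 3, 0] sum 46 len 12
[9, 2, 1, 8, 4, 5, 3, 2, 8, 1, 3, 0, 0] sum 46 len 13
[9, 2, 1, 8, 4, 5, 3, 2, 8, 1, 3, 0, 0, 5] sum 51 len 14
[2, 1, 8, 4, 5, 3, 2, 8, 1, 3, 0, 0, 5, 8] sum 50 len 14
[4, 5, 3, 2, 8, 1, 3, 0, 0, 5, 8, 9] sum 48 len 12
[4, 5, 3, 2, 8, 1, 3, 0, 0, 5, 8, 9, 2] sum 50 len 13
[5, 3, 2, 8, 1, 3, 0, 0, 5, 8, 9, 2, 5] sum 51 len 13
[2, 8, 1, 3, 0, 0, 5, 8, 9, 2, 5, 6] sum 49 len 12
Longest length seen: 14.

14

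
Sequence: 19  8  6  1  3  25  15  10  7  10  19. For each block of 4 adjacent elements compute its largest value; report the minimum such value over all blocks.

Window maxs for each of the 8 positions:
[19, 8, 6, 1] → max 19
[8, 6, 1, 3] → max 8
[6, 1, 3, 25] → max 25
[1, 3, 25, 15] → max 25
[3, 25, 15, 10] → max 25
[25, 15, 10, 7] → max 25
[15, 10, 7, 10] → max 15
[10, 7, 10, 19] → max 19
Minimum of these is 8.

8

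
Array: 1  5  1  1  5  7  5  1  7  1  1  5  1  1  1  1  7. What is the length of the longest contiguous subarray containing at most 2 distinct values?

Extend right; when distinct count exceeds 2, shrink from the left:
[1] 1 distinct, len 1
[1, 5] 2 distinct, len 2
[1, 5, 1] 2 distinct, len 3
[1, 5, 1, 1] 2 distinct, len 4
[1, 5, 1, 1, 5] 2 distinct, len 5
[5, 7] 2 distinct, len 2
[5, 7, 5] 2 distinct, len 3
[5, 1] 2 distinct, len 2
[1, 7] 2 distinct, len 2
[1, 7, 1] 2 distinct, len 3
[1, 7, 1, 1] 2 distinct, len 4
[1, 1, 5] 2 distinct, len 3
[1, 1, 5, 1] 2 distinct, len 4
[1, 1, 5, 1, 1] 2 distinct, len 5
[1, 1, 5, 1, 1, 1] 2 distinct, len 6
[1, 1, 5, 1, 1, 1, 1] 2 distinct, len 7
[1, 1, 1, 1, 7] 2 distinct, len 5
Longest length with ≤2 distinct: 7.

7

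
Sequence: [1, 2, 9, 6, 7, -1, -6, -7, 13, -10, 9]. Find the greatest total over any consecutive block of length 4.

24

[1, 2, 9, 6] → sum 18
[2, 9, 6, 7] → sum 24
[9, 6, 7, -1] → sum 21
[6, 7, -1, -6] → sum 6
[7, -1, -6, -7] → sum -7
[-1, -6, -7, 13] → sum -1
[-6, -7, 13, -10] → sum -10
[-7, 13, -10, 9] → sum 5
Greatest of these is 24.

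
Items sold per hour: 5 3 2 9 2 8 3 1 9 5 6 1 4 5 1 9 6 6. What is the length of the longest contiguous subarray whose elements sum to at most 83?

→ 5: sum 5, len 1
→ 3: sum 8, len 2
→ 2: sum 10, len 3
→ 9: sum 19, len 4
→ 2: sum 21, len 5
→ 8: sum 29, len 6
→ 3: sum 32, len 7
→ 1: sum 33, len 8
→ 9: sum 42, len 9
→ 5: sum 47, len 10
→ 6: sum 53, len 11
→ 1: sum 54, len 12
→ 4: sum 58, len 13
→ 5: sum 63, len 14
→ 1: sum 64, len 15
→ 9: sum 73, len 16
→ 6: sum 79, len 17
→ 6 (dropped 5): sum 80, len 17
Longest length seen: 17.

17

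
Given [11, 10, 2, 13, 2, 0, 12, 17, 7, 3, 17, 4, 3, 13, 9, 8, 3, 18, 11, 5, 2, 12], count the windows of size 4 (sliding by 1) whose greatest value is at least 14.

11

(11, 10, 2, 13) → max 13
(10, 2, 13, 2) → max 13
(2, 13, 2, 0) → max 13
(13, 2, 0, 12) → max 13
(2, 0, 12, 17) → max 17  ≥ 14 ✓
(0, 12, 17, 7) → max 17  ≥ 14 ✓
(12, 17, 7, 3) → max 17  ≥ 14 ✓
(17, 7, 3, 17) → max 17  ≥ 14 ✓
(7, 3, 17, 4) → max 17  ≥ 14 ✓
(3, 17, 4, 3) → max 17  ≥ 14 ✓
(17, 4, 3, 13) → max 17  ≥ 14 ✓
(4, 3, 13, 9) → max 13
(3, 13, 9, 8) → max 13
(13, 9, 8, 3) → max 13
(9, 8, 3, 18) → max 18  ≥ 14 ✓
(8, 3, 18, 11) → max 18  ≥ 14 ✓
(3, 18, 11, 5) → max 18  ≥ 14 ✓
(18, 11, 5, 2) → max 18  ≥ 14 ✓
(11, 5, 2, 12) → max 12
11 windows satisfy the condition.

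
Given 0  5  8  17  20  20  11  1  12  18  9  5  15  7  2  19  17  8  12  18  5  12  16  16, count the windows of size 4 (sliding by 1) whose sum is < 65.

19

(0, 5, 8, 17) → sum 30  < 65 ✓
(5, 8, 17, 20) → sum 50  < 65 ✓
(8, 17, 20, 20) → sum 65
(17, 20, 20, 11) → sum 68
(20, 20, 11, 1) → sum 52  < 65 ✓
(20, 11, 1, 12) → sum 44  < 65 ✓
(11, 1, 12, 18) → sum 42  < 65 ✓
(1, 12, 18, 9) → sum 40  < 65 ✓
(12, 18, 9, 5) → sum 44  < 65 ✓
(18, 9, 5, 15) → sum 47  < 65 ✓
(9, 5, 15, 7) → sum 36  < 65 ✓
(5, 15, 7, 2) → sum 29  < 65 ✓
(15, 7, 2, 19) → sum 43  < 65 ✓
(7, 2, 19, 17) → sum 45  < 65 ✓
(2, 19, 17, 8) → sum 46  < 65 ✓
(19, 17, 8, 12) → sum 56  < 65 ✓
(17, 8, 12, 18) → sum 55  < 65 ✓
(8, 12, 18, 5) → sum 43  < 65 ✓
(12, 18, 5, 12) → sum 47  < 65 ✓
(18, 5, 12, 16) → sum 51  < 65 ✓
(5, 12, 16, 16) → sum 49  < 65 ✓
19 windows satisfy the condition.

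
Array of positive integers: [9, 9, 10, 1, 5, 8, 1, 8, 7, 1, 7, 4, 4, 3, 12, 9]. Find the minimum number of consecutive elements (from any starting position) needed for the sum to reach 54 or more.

9

Extend right; whenever the sum reaches 54, record the length and shrink from the left:
add 9: running sum 9 < 54
add 9: running sum 18 < 54
add 10: running sum 28 < 54
add 1: running sum 29 < 54
add 5: running sum 34 < 54
add 8: running sum 42 < 54
add 1: running sum 43 < 54
add 8: running sum 51 < 54
add 7: shortest ending here [9, 9, 10, 1, 5, 8, 1, 8, 7] sum 58, len 9
add 1: shortest ending here [9, 9, 10, 1, 5, 8, 1, 8, 7, 1] sum 59, len 10
add 7: shortest ending here [9, 10, 1, 5, 8, 1, 8, 7, 1, 7] sum 57, len 10
add 4: shortest ending here [9, 10, 1, 5, 8, 1, 8, 7, 1, 7, 4] sum 61, len 11
add 4: shortest ending here [10, 1, 5, 8, 1, 8, 7, 1, 7, 4, 4] sum 56, len 11
add 3: shortest ending here [10, 1, 5, 8, 1, 8, 7, 1, 7, 4, 4, 3] sum 59, len 12
add 12: shortest ending here [8, 1, 8, 7, 1, 7, 4, 4, 3, 12] sum 55, len 10
add 9: shortest ending here [8, 7, 1, 7, 4, 4, 3, 12, 9] sum 55, len 9
Shortest qualifying length: 9.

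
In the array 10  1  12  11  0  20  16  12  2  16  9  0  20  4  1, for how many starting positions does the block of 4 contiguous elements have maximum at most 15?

(10, 1, 12, 11) → max 12  ≤ 15 ✓
(1, 12, 11, 0) → max 12  ≤ 15 ✓
(12, 11, 0, 20) → max 20
(11, 0, 20, 16) → max 20
(0, 20, 16, 12) → max 20
(20, 16, 12, 2) → max 20
(16, 12, 2, 16) → max 16
(12, 2, 16, 9) → max 16
(2, 16, 9, 0) → max 16
(16, 9, 0, 20) → max 20
(9, 0, 20, 4) → max 20
(0, 20, 4, 1) → max 20
2 windows satisfy the condition.

2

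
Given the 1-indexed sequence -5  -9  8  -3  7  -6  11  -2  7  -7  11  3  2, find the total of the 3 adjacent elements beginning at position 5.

12

Elements at indices 5..7: 7, -6, 11
sum(7, -6, 11) = 12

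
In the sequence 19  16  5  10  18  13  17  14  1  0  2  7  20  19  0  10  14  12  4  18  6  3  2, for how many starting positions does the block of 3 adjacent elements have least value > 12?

[19, 16, 5] → min 5
[16, 5, 10] → min 5
[5, 10, 18] → min 5
[10, 18, 13] → min 10
[18, 13, 17] → min 13  > 12 ✓
[13, 17, 14] → min 13  > 12 ✓
[17, 14, 1] → min 1
[14, 1, 0] → min 0
[1, 0, 2] → min 0
[0, 2, 7] → min 0
[2, 7, 20] → min 2
[7, 20, 19] → min 7
[20, 19, 0] → min 0
[19, 0, 10] → min 0
[0, 10, 14] → min 0
[10, 14, 12] → min 10
[14, 12, 4] → min 4
[12, 4, 18] → min 4
[4, 18, 6] → min 4
[18, 6, 3] → min 3
[6, 3, 2] → min 2
2 windows satisfy the condition.

2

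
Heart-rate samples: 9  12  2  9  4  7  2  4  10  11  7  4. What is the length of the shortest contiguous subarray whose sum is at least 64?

10

Extend right; whenever the sum reaches 64, record the length and shrink from the left:
add 9: running sum 9 < 64
add 12: running sum 21 < 64
add 2: running sum 23 < 64
add 9: running sum 32 < 64
add 4: running sum 36 < 64
add 7: running sum 43 < 64
add 2: running sum 45 < 64
add 4: running sum 49 < 64
add 10: running sum 59 < 64
add 11: shortest ending here [9, 12, 2, 9, 4, 7, 2, 4, 10, 11] sum 70, len 10
add 7: shortest ending here [12, 2, 9, 4, 7, 2, 4, 10, 11, 7] sum 68, len 10
add 4: shortest ending here [12, 2, 9, 4, 7, 2, 4, 10, 11, 7, 4] sum 72, len 11
Shortest qualifying length: 10.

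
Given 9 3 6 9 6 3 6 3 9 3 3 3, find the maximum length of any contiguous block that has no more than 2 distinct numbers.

Extend right; when distinct count exceeds 2, shrink from the left:
add 9: window [9] (1 distinct), len 1
add 3: window [9, 3] (2 distinct), len 2
add 6: window [3, 6] (2 distinct), len 2
add 9: window [6, 9] (2 distinct), len 2
add 6: window [6, 9, 6] (2 distinct), len 3
add 3: window [6, 3] (2 distinct), len 2
add 6: window [6, 3, 6] (2 distinct), len 3
add 3: window [6, 3, 6, 3] (2 distinct), len 4
add 9: window [3, 9] (2 distinct), len 2
add 3: window [3, 9, 3] (2 distinct), len 3
add 3: window [3, 9, 3, 3] (2 distinct), len 4
add 3: window [3, 9, 3, 3, 3] (2 distinct), len 5
Longest length with ≤2 distinct: 5.

5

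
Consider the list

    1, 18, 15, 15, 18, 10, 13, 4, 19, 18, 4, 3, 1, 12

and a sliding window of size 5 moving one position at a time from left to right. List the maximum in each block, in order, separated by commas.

1 18 15 15 18 → max 18
18 15 15 18 10 → max 18
15 15 18 10 13 → max 18
15 18 10 13 4 → max 18
18 10 13 4 19 → max 19
10 13 4 19 18 → max 19
13 4 19 18 4 → max 19
4 19 18 4 3 → max 19
19 18 4 3 1 → max 19
18 4 3 1 12 → max 18

18, 18, 18, 18, 19, 19, 19, 19, 19, 18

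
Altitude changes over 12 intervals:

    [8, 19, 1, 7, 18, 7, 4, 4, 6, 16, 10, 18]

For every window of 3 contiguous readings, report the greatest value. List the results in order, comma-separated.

19, 19, 18, 18, 18, 7, 6, 16, 16, 18

[8, 19, 1] → max 19
[19, 1, 7] → max 19
[1, 7, 18] → max 18
[7, 18, 7] → max 18
[18, 7, 4] → max 18
[7, 4, 4] → max 7
[4, 4, 6] → max 6
[4, 6, 16] → max 16
[6, 16, 10] → max 16
[16, 10, 18] → max 18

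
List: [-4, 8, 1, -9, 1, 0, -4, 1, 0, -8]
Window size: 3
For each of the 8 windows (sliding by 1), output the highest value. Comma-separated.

8, 8, 1, 1, 1, 1, 1, 1

[-4, 8, 1] → max 8
[8, 1, -9] → max 8
[1, -9, 1] → max 1
[-9, 1, 0] → max 1
[1, 0, -4] → max 1
[0, -4, 1] → max 1
[-4, 1, 0] → max 1
[1, 0, -8] → max 1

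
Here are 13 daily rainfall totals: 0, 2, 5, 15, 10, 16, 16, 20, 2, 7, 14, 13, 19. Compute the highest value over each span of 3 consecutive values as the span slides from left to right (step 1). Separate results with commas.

5, 15, 15, 16, 16, 20, 20, 20, 14, 14, 19

Sliding a size-3 window across the 13 values:
0 2 5 → max 5
2 5 15 → max 15
5 15 10 → max 15
15 10 16 → max 16
10 16 16 → max 16
16 16 20 → max 20
16 20 2 → max 20
20 2 7 → max 20
2 7 14 → max 14
7 14 13 → max 14
14 13 19 → max 19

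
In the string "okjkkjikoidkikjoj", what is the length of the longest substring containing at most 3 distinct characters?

7

[o] 1 distinct, len 1
[o, k] 2 distinct, len 2
[o, k, j] 3 distinct, len 3
[o, k, j, k] 3 distinct, len 4
[o, k, j, k, k] 3 distinct, len 5
[o, k, j, k, k, j] 3 distinct, len 6
[k, j, k, k, j, i] 3 distinct, len 6
[k, j, k, k, j, i, k] 3 distinct, len 7
[i, k, o] 3 distinct, len 3
[i, k, o, i] 3 distinct, len 4
[o, i, d] 3 distinct, len 3
[i, d, k] 3 distinct, len 3
[i, d, k, i] 3 distinct, len 4
[i, d, k, i, k] 3 distinct, len 5
[k, i, k, j] 3 distinct, len 4
[k, j, o] 3 distinct, len 3
[k, j, o, j] 3 distinct, len 4
Longest length with ≤3 distinct: 7.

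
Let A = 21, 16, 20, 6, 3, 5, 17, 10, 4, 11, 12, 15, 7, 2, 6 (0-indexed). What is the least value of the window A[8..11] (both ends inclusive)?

Elements at indices 8..11: 4, 11, 12, 15
min(4, 11, 12, 15) = 4

4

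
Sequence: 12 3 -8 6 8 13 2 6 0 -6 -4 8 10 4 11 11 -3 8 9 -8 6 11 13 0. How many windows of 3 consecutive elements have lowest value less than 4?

(12, 3, -8) → min -8  < 4 ✓
(3, -8, 6) → min -8  < 4 ✓
(-8, 6, 8) → min -8  < 4 ✓
(6, 8, 13) → min 6
(8, 13, 2) → min 2  < 4 ✓
(13, 2, 6) → min 2  < 4 ✓
(2, 6, 0) → min 0  < 4 ✓
(6, 0, -6) → min -6  < 4 ✓
(0, -6, -4) → min -6  < 4 ✓
(-6, -4, 8) → min -6  < 4 ✓
(-4, 8, 10) → min -4  < 4 ✓
(8, 10, 4) → min 4
(10, 4, 11) → min 4
(4, 11, 11) → min 4
(11, 11, -3) → min -3  < 4 ✓
(11, -3, 8) → min -3  < 4 ✓
(-3, 8, 9) → min -3  < 4 ✓
(8, 9, -8) → min -8  < 4 ✓
(9, -8, 6) → min -8  < 4 ✓
(-8, 6, 11) → min -8  < 4 ✓
(6, 11, 13) → min 6
(11, 13, 0) → min 0  < 4 ✓
17 windows satisfy the condition.

17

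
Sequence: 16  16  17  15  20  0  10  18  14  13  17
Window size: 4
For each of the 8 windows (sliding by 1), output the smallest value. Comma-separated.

15, 15, 0, 0, 0, 0, 10, 13

[16, 16, 17, 15] → min 15
[16, 17, 15, 20] → min 15
[17, 15, 20, 0] → min 0
[15, 20, 0, 10] → min 0
[20, 0, 10, 18] → min 0
[0, 10, 18, 14] → min 0
[10, 18, 14, 13] → min 10
[18, 14, 13, 17] → min 13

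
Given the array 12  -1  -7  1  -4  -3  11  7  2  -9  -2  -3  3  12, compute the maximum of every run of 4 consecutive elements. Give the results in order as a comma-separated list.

Sliding a size-4 window across the 14 values:
12 -1 -7 1 → max 12
-1 -7 1 -4 → max 1
-7 1 -4 -3 → max 1
1 -4 -3 11 → max 11
-4 -3 11 7 → max 11
-3 11 7 2 → max 11
11 7 2 -9 → max 11
7 2 -9 -2 → max 7
2 -9 -2 -3 → max 2
-9 -2 -3 3 → max 3
-2 -3 3 12 → max 12

12, 1, 1, 11, 11, 11, 11, 7, 2, 3, 12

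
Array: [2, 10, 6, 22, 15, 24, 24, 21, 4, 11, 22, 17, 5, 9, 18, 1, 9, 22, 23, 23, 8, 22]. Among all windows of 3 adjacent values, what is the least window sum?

18

2 10 6 → sum 18
10 6 22 → sum 38
6 22 15 → sum 43
22 15 24 → sum 61
15 24 24 → sum 63
24 24 21 → sum 69
24 21 4 → sum 49
21 4 11 → sum 36
4 11 22 → sum 37
11 22 17 → sum 50
22 17 5 → sum 44
17 5 9 → sum 31
5 9 18 → sum 32
9 18 1 → sum 28
18 1 9 → sum 28
1 9 22 → sum 32
9 22 23 → sum 54
22 23 23 → sum 68
23 23 8 → sum 54
23 8 22 → sum 53
Least of these is 18.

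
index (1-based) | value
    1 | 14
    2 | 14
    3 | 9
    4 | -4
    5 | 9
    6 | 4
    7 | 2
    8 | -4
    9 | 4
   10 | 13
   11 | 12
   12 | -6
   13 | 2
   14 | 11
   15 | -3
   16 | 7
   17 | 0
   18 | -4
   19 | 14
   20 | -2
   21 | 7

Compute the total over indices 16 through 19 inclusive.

Elements at indices 16..19: 7, 0, -4, 14
sum(7, 0, -4, 14) = 17

17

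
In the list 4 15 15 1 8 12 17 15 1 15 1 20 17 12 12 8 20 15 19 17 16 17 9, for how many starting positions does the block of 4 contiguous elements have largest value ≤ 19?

[4, 15, 15, 1] → max 15  ≤ 19 ✓
[15, 15, 1, 8] → max 15  ≤ 19 ✓
[15, 1, 8, 12] → max 15  ≤ 19 ✓
[1, 8, 12, 17] → max 17  ≤ 19 ✓
[8, 12, 17, 15] → max 17  ≤ 19 ✓
[12, 17, 15, 1] → max 17  ≤ 19 ✓
[17, 15, 1, 15] → max 17  ≤ 19 ✓
[15, 1, 15, 1] → max 15  ≤ 19 ✓
[1, 15, 1, 20] → max 20
[15, 1, 20, 17] → max 20
[1, 20, 17, 12] → max 20
[20, 17, 12, 12] → max 20
[17, 12, 12, 8] → max 17  ≤ 19 ✓
[12, 12, 8, 20] → max 20
[12, 8, 20, 15] → max 20
[8, 20, 15, 19] → max 20
[20, 15, 19, 17] → max 20
[15, 19, 17, 16] → max 19  ≤ 19 ✓
[19, 17, 16, 17] → max 19  ≤ 19 ✓
[17, 16, 17, 9] → max 17  ≤ 19 ✓
12 windows satisfy the condition.

12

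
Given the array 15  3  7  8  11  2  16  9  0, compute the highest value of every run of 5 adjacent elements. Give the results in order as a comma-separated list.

[15, 3, 7, 8, 11] → max 15
[3, 7, 8, 11, 2] → max 11
[7, 8, 11, 2, 16] → max 16
[8, 11, 2, 16, 9] → max 16
[11, 2, 16, 9, 0] → max 16

15, 11, 16, 16, 16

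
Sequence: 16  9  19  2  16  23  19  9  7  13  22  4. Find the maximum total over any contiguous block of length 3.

58

16 9 19 → sum 44
9 19 2 → sum 30
19 2 16 → sum 37
2 16 23 → sum 41
16 23 19 → sum 58
23 19 9 → sum 51
19 9 7 → sum 35
9 7 13 → sum 29
7 13 22 → sum 42
13 22 4 → sum 39
Maximum of these is 58.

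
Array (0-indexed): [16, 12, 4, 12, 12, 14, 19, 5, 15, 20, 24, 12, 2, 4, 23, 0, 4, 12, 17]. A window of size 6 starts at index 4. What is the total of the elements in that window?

85

Elements at indices 4..9: 12, 14, 19, 5, 15, 20
sum(12, 14, 19, 5, 15, 20) = 85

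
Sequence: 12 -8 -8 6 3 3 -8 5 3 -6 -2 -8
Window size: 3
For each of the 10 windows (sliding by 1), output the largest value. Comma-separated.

12, 6, 6, 6, 3, 5, 5, 5, 3, -2

12 -8 -8 → max 12
-8 -8 6 → max 6
-8 6 3 → max 6
6 3 3 → max 6
3 3 -8 → max 3
3 -8 5 → max 5
-8 5 3 → max 5
5 3 -6 → max 5
3 -6 -2 → max 3
-6 -2 -8 → max -2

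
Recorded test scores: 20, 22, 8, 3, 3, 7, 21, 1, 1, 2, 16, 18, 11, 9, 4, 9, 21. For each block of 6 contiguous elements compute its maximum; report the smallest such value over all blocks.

20 22 8 3 3 7 → max 22
22 8 3 3 7 21 → max 22
8 3 3 7 21 1 → max 21
3 3 7 21 1 1 → max 21
3 7 21 1 1 2 → max 21
7 21 1 1 2 16 → max 21
21 1 1 2 16 18 → max 21
1 1 2 16 18 11 → max 18
1 2 16 18 11 9 → max 18
2 16 18 11 9 4 → max 18
16 18 11 9 4 9 → max 18
18 11 9 4 9 21 → max 21
Smallest of these is 18.

18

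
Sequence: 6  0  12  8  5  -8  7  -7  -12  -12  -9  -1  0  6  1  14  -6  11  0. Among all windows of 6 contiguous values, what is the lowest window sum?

Window sums for each of the 14 positions:
(6, 0, 12, 8, 5, -8) → sum 23
(0, 12, 8, 5, -8, 7) → sum 24
(12, 8, 5, -8, 7, -7) → sum 17
(8, 5, -8, 7, -7, -12) → sum -7
(5, -8, 7, -7, -12, -12) → sum -27
(-8, 7, -7, -12, -12, -9) → sum -41
(7, -7, -12, -12, -9, -1) → sum -34
(-7, -12, -12, -9, -1, 0) → sum -41
(-12, -12, -9, -1, 0, 6) → sum -28
(-12, -9, -1, 0, 6, 1) → sum -15
(-9, -1, 0, 6, 1, 14) → sum 11
(-1, 0, 6, 1, 14, -6) → sum 14
(0, 6, 1, 14, -6, 11) → sum 26
(6, 1, 14, -6, 11, 0) → sum 26
Lowest of these is -41.

-41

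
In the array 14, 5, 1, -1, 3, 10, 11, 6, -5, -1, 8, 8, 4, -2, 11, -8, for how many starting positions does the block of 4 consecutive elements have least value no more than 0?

[14, 5, 1, -1] → min -1  ≤ 0 ✓
[5, 1, -1, 3] → min -1  ≤ 0 ✓
[1, -1, 3, 10] → min -1  ≤ 0 ✓
[-1, 3, 10, 11] → min -1  ≤ 0 ✓
[3, 10, 11, 6] → min 3
[10, 11, 6, -5] → min -5  ≤ 0 ✓
[11, 6, -5, -1] → min -5  ≤ 0 ✓
[6, -5, -1, 8] → min -5  ≤ 0 ✓
[-5, -1, 8, 8] → min -5  ≤ 0 ✓
[-1, 8, 8, 4] → min -1  ≤ 0 ✓
[8, 8, 4, -2] → min -2  ≤ 0 ✓
[8, 4, -2, 11] → min -2  ≤ 0 ✓
[4, -2, 11, -8] → min -8  ≤ 0 ✓
12 windows satisfy the condition.

12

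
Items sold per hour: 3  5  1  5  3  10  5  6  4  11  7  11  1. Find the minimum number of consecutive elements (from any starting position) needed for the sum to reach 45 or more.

add 3: running sum 3 < 45
add 5: running sum 8 < 45
add 1: running sum 9 < 45
add 5: running sum 14 < 45
add 3: running sum 17 < 45
add 10: running sum 27 < 45
add 5: running sum 32 < 45
add 6: running sum 38 < 45
add 4: running sum 42 < 45
add 11: shortest ending here [1, 5, 3, 10, 5, 6, 4, 11] sum 45, len 8
add 7: shortest ending here [3, 10, 5, 6, 4, 11, 7] sum 46, len 7
add 11: shortest ending here [10, 5, 6, 4, 11, 7, 11] sum 54, len 7
add 1: shortest ending here [5, 6, 4, 11, 7, 11, 1] sum 45, len 7
Shortest qualifying length: 7.

7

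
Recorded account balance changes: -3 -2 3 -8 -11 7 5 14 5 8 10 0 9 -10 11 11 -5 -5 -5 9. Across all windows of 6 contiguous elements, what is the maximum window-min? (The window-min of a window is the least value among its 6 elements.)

[-3, -2, 3, -8, -11, 7] → min -11
[-2, 3, -8, -11, 7, 5] → min -11
[3, -8, -11, 7, 5, 14] → min -11
[-8, -11, 7, 5, 14, 5] → min -11
[-11, 7, 5, 14, 5, 8] → min -11
[7, 5, 14, 5, 8, 10] → min 5
[5, 14, 5, 8, 10, 0] → min 0
[14, 5, 8, 10, 0, 9] → min 0
[5, 8, 10, 0, 9, -10] → min -10
[8, 10, 0, 9, -10, 11] → min -10
[10, 0, 9, -10, 11, 11] → min -10
[0, 9, -10, 11, 11, -5] → min -10
[9, -10, 11, 11, -5, -5] → min -10
[-10, 11, 11, -5, -5, -5] → min -10
[11, 11, -5, -5, -5, 9] → min -5
Maximum of these is 5.

5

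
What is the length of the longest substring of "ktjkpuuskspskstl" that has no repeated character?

5

add k: [k] len 1
add t: [k, t] len 2
add j: [k, t, j] len 3
add k (repeat k, move left end past it): [t, j, k] len 3
add p: [t, j, k, p] len 4
add u: [t, j, k, p, u] len 5
add u (repeat u, move left end past it): [u] len 1
add s: [u, s] len 2
add k: [u, s, k] len 3
add s (repeat s, move left end past it): [k, s] len 2
add p: [k, s, p] len 3
add s (repeat s, move left end past it): [p, s] len 2
add k: [p, s, k] len 3
add s (repeat s, move left end past it): [k, s] len 2
add t: [k, s, t] len 3
add l: [k, s, t, l] len 4
Longest all-distinct length: 5.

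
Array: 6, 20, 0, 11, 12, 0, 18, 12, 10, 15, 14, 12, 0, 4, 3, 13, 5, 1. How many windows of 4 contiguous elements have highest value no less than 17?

(6, 20, 0, 11) → max 20  ≥ 17 ✓
(20, 0, 11, 12) → max 20  ≥ 17 ✓
(0, 11, 12, 0) → max 12
(11, 12, 0, 18) → max 18  ≥ 17 ✓
(12, 0, 18, 12) → max 18  ≥ 17 ✓
(0, 18, 12, 10) → max 18  ≥ 17 ✓
(18, 12, 10, 15) → max 18  ≥ 17 ✓
(12, 10, 15, 14) → max 15
(10, 15, 14, 12) → max 15
(15, 14, 12, 0) → max 15
(14, 12, 0, 4) → max 14
(12, 0, 4, 3) → max 12
(0, 4, 3, 13) → max 13
(4, 3, 13, 5) → max 13
(3, 13, 5, 1) → max 13
6 windows satisfy the condition.

6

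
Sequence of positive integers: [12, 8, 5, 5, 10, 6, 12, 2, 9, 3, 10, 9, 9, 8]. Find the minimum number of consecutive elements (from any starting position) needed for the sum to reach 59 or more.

8

add 12: running sum 12 < 59
add 8: running sum 20 < 59
add 5: running sum 25 < 59
add 5: running sum 30 < 59
add 10: running sum 40 < 59
add 6: running sum 46 < 59
add 12: running sum 58 < 59
end 7: [12, 8, 5, 5, 10, 6, 12, 2] sum 60, len 8
end 8: [12, 8, 5, 5, 10, 6, 12, 2, 9] sum 69, len 9
end 9: [8, 5, 5, 10, 6, 12, 2, 9, 3] sum 60, len 9
end 10: [5, 5, 10, 6, 12, 2, 9, 3, 10] sum 62, len 9
end 11: [10, 6, 12, 2, 9, 3, 10, 9] sum 61, len 8
end 12: [6, 12, 2, 9, 3, 10, 9, 9] sum 60, len 8
end 13: [12, 2, 9, 3, 10, 9, 9, 8] sum 62, len 8
Shortest qualifying length: 8.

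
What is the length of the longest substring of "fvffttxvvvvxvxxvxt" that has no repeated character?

3

add f: [f] len 1
add v: [f, v] len 2
add f (repeat f, move left end past it): [v, f] len 2
add f (repeat f, move left end past it): [f] len 1
add t: [f, t] len 2
add t (repeat t, move left end past it): [t] len 1
add x: [t, x] len 2
add v: [t, x, v] len 3
add v (repeat v, move left end past it): [v] len 1
add v (repeat v, move left end past it): [v] len 1
add v (repeat v, move left end past it): [v] len 1
add x: [v, x] len 2
add v (repeat v, move left end past it): [x, v] len 2
add x (repeat x, move left end past it): [v, x] len 2
add x (repeat x, move left end past it): [x] len 1
add v: [x, v] len 2
add x (repeat x, move left end past it): [v, x] len 2
add t: [v, x, t] len 3
Longest all-distinct length: 3.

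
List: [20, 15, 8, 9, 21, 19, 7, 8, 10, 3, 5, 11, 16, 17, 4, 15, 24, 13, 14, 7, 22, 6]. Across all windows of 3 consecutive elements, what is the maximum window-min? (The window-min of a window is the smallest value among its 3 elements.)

13

(20, 15, 8) → min 8
(15, 8, 9) → min 8
(8, 9, 21) → min 8
(9, 21, 19) → min 9
(21, 19, 7) → min 7
(19, 7, 8) → min 7
(7, 8, 10) → min 7
(8, 10, 3) → min 3
(10, 3, 5) → min 3
(3, 5, 11) → min 3
(5, 11, 16) → min 5
(11, 16, 17) → min 11
(16, 17, 4) → min 4
(17, 4, 15) → min 4
(4, 15, 24) → min 4
(15, 24, 13) → min 13
(24, 13, 14) → min 13
(13, 14, 7) → min 7
(14, 7, 22) → min 7
(7, 22, 6) → min 6
Maximum of these is 13.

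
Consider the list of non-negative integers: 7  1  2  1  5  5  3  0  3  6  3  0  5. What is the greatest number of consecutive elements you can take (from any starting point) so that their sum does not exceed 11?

4

→ 7: sum 7, len 1
→ 1: sum 8, len 2
→ 2: sum 10, len 3
→ 1: sum 11, len 4
→ 5 (dropped 7): sum 9, len 4
→ 5 (dropped 1, 2): sum 11, len 3
→ 3 (dropped 1, 5): sum 8, len 2
→ 0: sum 8, len 3
→ 3: sum 11, len 4
→ 6 (dropped 5, 3): sum 9, len 3
→ 3 (dropped 0, 3): sum 9, len 2
→ 0: sum 9, len 3
→ 5 (dropped 6): sum 8, len 3
Longest length seen: 4.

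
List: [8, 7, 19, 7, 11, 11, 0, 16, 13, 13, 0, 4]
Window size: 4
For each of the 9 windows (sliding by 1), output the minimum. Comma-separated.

7, 7, 7, 0, 0, 0, 0, 0, 0

Sliding a size-4 window across the 12 values:
8 7 19 7 → min 7
7 19 7 11 → min 7
19 7 11 11 → min 7
7 11 11 0 → min 0
11 11 0 16 → min 0
11 0 16 13 → min 0
0 16 13 13 → min 0
16 13 13 0 → min 0
13 13 0 4 → min 0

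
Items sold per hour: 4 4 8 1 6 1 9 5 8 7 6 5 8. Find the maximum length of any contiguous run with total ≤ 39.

8

Extend to the right; shrink from the left whenever the sum exceeds 39:
→ 4: sum 4, len 1
→ 4: sum 8, len 2
→ 8: sum 16, len 3
→ 1: sum 17, len 4
→ 6: sum 23, len 5
→ 1: sum 24, len 6
→ 9: sum 33, len 7
→ 5: sum 38, len 8
→ 8 (dropped 4, 4): sum 38, len 7
→ 7 (dropped 8): sum 37, len 7
→ 6 (dropped 1, 6): sum 36, len 6
→ 5 (dropped 1, 9): sum 31, len 5
→ 8: sum 39, len 6
Longest length seen: 8.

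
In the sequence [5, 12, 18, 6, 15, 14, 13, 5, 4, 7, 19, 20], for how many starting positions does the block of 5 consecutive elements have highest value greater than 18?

5 12 18 6 15 → max 18
12 18 6 15 14 → max 18
18 6 15 14 13 → max 18
6 15 14 13 5 → max 15
15 14 13 5 4 → max 15
14 13 5 4 7 → max 14
13 5 4 7 19 → max 19  > 18 ✓
5 4 7 19 20 → max 20  > 18 ✓
2 windows satisfy the condition.

2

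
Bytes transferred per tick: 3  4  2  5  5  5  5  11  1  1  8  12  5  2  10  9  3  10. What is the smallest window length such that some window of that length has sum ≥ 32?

4

add 3: running sum 3 < 32
add 4: running sum 7 < 32
add 2: running sum 9 < 32
add 5: running sum 14 < 32
add 5: running sum 19 < 32
add 5: running sum 24 < 32
add 5: running sum 29 < 32
end 7: [2, 5, 5, 5, 5, 11] sum 33, len 6
end 8: [5, 5, 5, 5, 11, 1] sum 32, len 6
end 9: [5, 5, 5, 5, 11, 1, 1] sum 33, len 7
end 10: [5, 5, 5, 11, 1, 1, 8] sum 36, len 7
end 11: [11, 1, 1, 8, 12] sum 33, len 5
end 12: [11, 1, 1, 8, 12, 5] sum 38, len 6
end 13: [11, 1, 1, 8, 12, 5, 2] sum 40, len 7
end 14: [8, 12, 5, 2, 10] sum 37, len 5
end 15: [12, 5, 2, 10, 9] sum 38, len 5
end 16: [12, 5, 2, 10, 9, 3] sum 41, len 6
end 17: [10, 9, 3, 10] sum 32, len 4
Shortest qualifying length: 4.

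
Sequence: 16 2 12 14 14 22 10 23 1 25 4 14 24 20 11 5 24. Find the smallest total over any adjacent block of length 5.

(16, 2, 12, 14, 14) → sum 58
(2, 12, 14, 14, 22) → sum 64
(12, 14, 14, 22, 10) → sum 72
(14, 14, 22, 10, 23) → sum 83
(14, 22, 10, 23, 1) → sum 70
(22, 10, 23, 1, 25) → sum 81
(10, 23, 1, 25, 4) → sum 63
(23, 1, 25, 4, 14) → sum 67
(1, 25, 4, 14, 24) → sum 68
(25, 4, 14, 24, 20) → sum 87
(4, 14, 24, 20, 11) → sum 73
(14, 24, 20, 11, 5) → sum 74
(24, 20, 11, 5, 24) → sum 84
Smallest of these is 58.

58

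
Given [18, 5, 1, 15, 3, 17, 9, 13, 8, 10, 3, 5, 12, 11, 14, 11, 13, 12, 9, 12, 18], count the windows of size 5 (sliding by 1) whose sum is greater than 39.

(18, 5, 1, 15, 3) → sum 42  > 39 ✓
(5, 1, 15, 3, 17) → sum 41  > 39 ✓
(1, 15, 3, 17, 9) → sum 45  > 39 ✓
(15, 3, 17, 9, 13) → sum 57  > 39 ✓
(3, 17, 9, 13, 8) → sum 50  > 39 ✓
(17, 9, 13, 8, 10) → sum 57  > 39 ✓
(9, 13, 8, 10, 3) → sum 43  > 39 ✓
(13, 8, 10, 3, 5) → sum 39
(8, 10, 3, 5, 12) → sum 38
(10, 3, 5, 12, 11) → sum 41  > 39 ✓
(3, 5, 12, 11, 14) → sum 45  > 39 ✓
(5, 12, 11, 14, 11) → sum 53  > 39 ✓
(12, 11, 14, 11, 13) → sum 61  > 39 ✓
(11, 14, 11, 13, 12) → sum 61  > 39 ✓
(14, 11, 13, 12, 9) → sum 59  > 39 ✓
(11, 13, 12, 9, 12) → sum 57  > 39 ✓
(13, 12, 9, 12, 18) → sum 64  > 39 ✓
15 windows satisfy the condition.

15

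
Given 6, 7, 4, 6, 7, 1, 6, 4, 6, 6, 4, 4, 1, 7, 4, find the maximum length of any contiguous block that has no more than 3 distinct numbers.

8

[6] 1 distinct, len 1
[6, 7] 2 distinct, len 2
[6, 7, 4] 3 distinct, len 3
[6, 7, 4, 6] 3 distinct, len 4
[6, 7, 4, 6, 7] 3 distinct, len 5
[6, 7, 1] 3 distinct, len 3
[6, 7, 1, 6] 3 distinct, len 4
[1, 6, 4] 3 distinct, len 3
[1, 6, 4, 6] 3 distinct, len 4
[1, 6, 4, 6, 6] 3 distinct, len 5
[1, 6, 4, 6, 6, 4] 3 distinct, len 6
[1, 6, 4, 6, 6, 4, 4] 3 distinct, len 7
[1, 6, 4, 6, 6, 4, 4, 1] 3 distinct, len 8
[4, 4, 1, 7] 3 distinct, len 4
[4, 4, 1, 7, 4] 3 distinct, len 5
Longest length with ≤3 distinct: 8.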